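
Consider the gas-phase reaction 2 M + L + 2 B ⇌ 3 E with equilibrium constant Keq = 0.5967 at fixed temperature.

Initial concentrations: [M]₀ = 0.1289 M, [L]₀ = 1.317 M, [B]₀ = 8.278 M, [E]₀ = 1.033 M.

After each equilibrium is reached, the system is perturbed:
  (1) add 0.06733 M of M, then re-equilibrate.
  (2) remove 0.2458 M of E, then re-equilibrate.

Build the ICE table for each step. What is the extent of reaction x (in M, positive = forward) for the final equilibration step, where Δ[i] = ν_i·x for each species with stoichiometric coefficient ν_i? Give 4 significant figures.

x = 0.01884 M

Q₀ = 0.7351 vs Keq = 0.5967 ⇒ Q>K, reverse
Step 1:
                   M          L          B          E
  init        0.1289      1.317      8.278      1.033
  Δ          0.01047   0.005234    0.01047    -0.0157
  eq          0.1394      1.322      8.288      1.017
  solve Keq expr → x = -0.005234; check Q = 0.5967
Then add 0.06733 M of M.
Step 2:
                   M          L          B          E
  init        0.2067      1.322      8.288      1.017
  Δ         -0.04942   -0.02471   -0.04942    0.07413
  eq          0.1573      1.298      8.239      1.091
  solve Keq expr → x = 0.02471; check Q = 0.5967
Then remove 0.2458 M of E.
Step 3:
                   M          L          B          E
  init        0.1573      1.298      8.239     0.8456
  Δ         -0.03767   -0.01884   -0.03767    0.05651
  eq          0.1196      1.279      8.201     0.9021
  solve Keq expr → x = 0.01884; check Q = 0.5967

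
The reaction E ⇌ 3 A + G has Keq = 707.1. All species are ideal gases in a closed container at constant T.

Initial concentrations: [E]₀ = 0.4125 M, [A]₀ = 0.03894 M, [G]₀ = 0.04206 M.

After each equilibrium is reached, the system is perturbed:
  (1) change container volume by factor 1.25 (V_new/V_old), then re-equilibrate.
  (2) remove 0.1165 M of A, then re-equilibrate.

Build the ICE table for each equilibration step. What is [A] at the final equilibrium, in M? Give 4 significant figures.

[A]_eq = 0.9035 M

Q₀ = 6.0205e-06 vs Keq = 707.1 ⇒ Q<K, forward
Step 1:
                    E           A           G
  Initial      0.4125     0.03894     0.04206
  Change      -0.4112       1.234      0.4112
  Equil      0.001321       1.272      0.4532
  solve Keq expr → x = 0.4112; check Q = 707.1
Then change container volume by factor 1.25 (V_new/V_old).
Step 2:
                    E           A           G
  Initial    0.001057       1.018      0.3626
  Change  -5.1237e-04    0.001537  5.1237e-04
  Equil    5.4417e-04        1.02      0.3631
  solve Keq expr → x = 5.1237e-04; check Q = 707.1
Then remove 0.1165 M of A.
Step 3:
                    E           A           G
  Initial  5.4417e-04       0.903      0.3631
  Change  -1.6525e-04  4.9574e-04  1.6525e-04
  Equil    3.7893e-04      0.9035      0.3633
  solve Keq expr → x = 1.6525e-04; check Q = 707.1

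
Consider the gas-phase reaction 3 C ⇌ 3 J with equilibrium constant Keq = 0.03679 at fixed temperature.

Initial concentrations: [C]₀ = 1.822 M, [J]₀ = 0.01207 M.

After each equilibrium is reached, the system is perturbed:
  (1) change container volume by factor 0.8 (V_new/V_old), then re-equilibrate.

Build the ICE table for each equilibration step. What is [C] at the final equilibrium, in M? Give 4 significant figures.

[C]_eq = 1.72 M

Q₀ = 2.9072e-07 vs Keq = 0.03679 ⇒ Q<K, forward
Step 1:
                   C          J
  I            1.822    0.01207
  C          -0.4457     0.4457
  E            1.376     0.4578
  solve Keq expr → x = 0.1486; check Q = 0.03679
Then change container volume by factor 0.8 (V_new/V_old).
Step 2:
                   C          J
  I             1.72     0.5722
  C                0          0
  E             1.72     0.5722
  solve Keq expr → x = 0; check Q = 0.03679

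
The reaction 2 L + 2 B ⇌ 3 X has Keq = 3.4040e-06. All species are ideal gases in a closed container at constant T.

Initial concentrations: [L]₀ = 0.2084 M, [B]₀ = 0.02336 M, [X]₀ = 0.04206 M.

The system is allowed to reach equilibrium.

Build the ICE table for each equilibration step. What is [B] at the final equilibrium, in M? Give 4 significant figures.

[B]_eq = 0.05087 M

Q₀ = 3.14 vs Keq = 3.4040e-06 ⇒ Q>K, reverse
Step 1:
                    L           B           X
  Initial      0.2084     0.02336     0.04206
  Change      0.02751     0.02751    -0.04127
  Equil        0.2359     0.05087  7.8855e-04
  solve Keq expr → x = -0.01376; check Q = 3.4040e-06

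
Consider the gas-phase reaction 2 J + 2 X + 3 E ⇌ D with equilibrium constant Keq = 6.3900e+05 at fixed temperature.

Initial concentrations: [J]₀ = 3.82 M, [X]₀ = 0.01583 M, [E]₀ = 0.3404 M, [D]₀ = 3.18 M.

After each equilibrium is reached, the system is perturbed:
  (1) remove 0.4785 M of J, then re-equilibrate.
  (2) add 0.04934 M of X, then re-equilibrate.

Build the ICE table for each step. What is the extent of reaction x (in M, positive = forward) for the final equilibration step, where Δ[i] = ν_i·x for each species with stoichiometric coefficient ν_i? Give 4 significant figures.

Q₀ = 2.2048e+04 vs Keq = 6.3900e+05 ⇒ Q<K, forward
Step 1:
                  J         X         E         D
  Initial      3.82   0.01583    0.3404      3.18
  Change   -0.01261  -0.01261  -0.01892  0.006306
  Equil       3.807  0.003218    0.3215     3.186
  solve Keq expr → x = 0.006306; check Q = 6.3900e+05
Then remove 0.4785 M of J.
Step 2:
                  J         X         E         D
  Initial     3.329  0.003218    0.3215     3.186
  Change  4.5031e-04 4.5031e-04 6.7546e-04 -2.2515e-04
  Equil       3.329  0.003668    0.3222     3.186
  solve Keq expr → x = -2.2515e-04; check Q = 6.3900e+05
Then add 0.04934 M of X.
Step 3:
                  J         X         E         D
  Initial     3.329   0.05301    0.3222     3.186
  Change   -0.04757  -0.04757  -0.07136   0.02379
  Equil       3.282  0.005437    0.2508      3.21
  solve Keq expr → x = 0.02379; check Q = 6.3900e+05

x = 0.02379 M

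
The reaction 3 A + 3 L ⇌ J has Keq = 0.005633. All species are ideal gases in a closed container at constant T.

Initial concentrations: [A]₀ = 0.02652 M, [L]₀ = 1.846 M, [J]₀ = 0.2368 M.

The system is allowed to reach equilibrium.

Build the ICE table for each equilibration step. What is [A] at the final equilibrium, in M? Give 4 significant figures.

[A]_eq = 0.662 M

Q₀ = 2018 vs Keq = 0.005633 ⇒ Q>K, reverse
Step 1:
                   A          L          J
  Initial    0.02652      1.846     0.2368
  Change      0.6355     0.6355    -0.2118
  Equil        0.662      2.481    0.02497
  solve Keq expr → x = -0.2118; check Q = 0.005633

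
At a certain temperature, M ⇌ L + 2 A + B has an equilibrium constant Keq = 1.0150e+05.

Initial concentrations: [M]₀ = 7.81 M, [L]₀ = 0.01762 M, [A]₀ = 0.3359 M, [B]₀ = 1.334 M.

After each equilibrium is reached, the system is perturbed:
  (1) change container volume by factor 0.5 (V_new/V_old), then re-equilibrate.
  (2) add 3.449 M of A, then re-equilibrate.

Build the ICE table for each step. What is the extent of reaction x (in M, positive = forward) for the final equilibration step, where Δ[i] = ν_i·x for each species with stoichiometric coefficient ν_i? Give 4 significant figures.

Q₀ = 3.3957e-04 vs Keq = 1.0150e+05 ⇒ Q<K, forward
Step 1:
                    M           L           A           B
  Initial        7.81     0.01762      0.3359       1.334
  Change       -7.645       7.645       15.29       7.645
  Equil        0.1655       7.662       15.62       8.979
  solve Keq expr → x = 7.645; check Q = 1.0150e+05
Then change container volume by factor 0.5 (V_new/V_old).
Step 2:
                    M           L           A           B
  Initial      0.3309       15.32       31.25       17.96
  Change        1.472      -1.472      -2.944      -1.472
  Equil         1.803       13.85       28.31       16.49
  solve Keq expr → x = -1.472; check Q = 1.0150e+05
Then add 3.449 M of A.
Step 3:
                    M           L           A           B
  Initial       1.803       13.85       31.76       16.49
  Change       0.2968     -0.2968     -0.5935     -0.2968
  Equil         2.099       13.56       31.16       16.19
  solve Keq expr → x = -0.2968; check Q = 1.0150e+05

x = -0.2968 M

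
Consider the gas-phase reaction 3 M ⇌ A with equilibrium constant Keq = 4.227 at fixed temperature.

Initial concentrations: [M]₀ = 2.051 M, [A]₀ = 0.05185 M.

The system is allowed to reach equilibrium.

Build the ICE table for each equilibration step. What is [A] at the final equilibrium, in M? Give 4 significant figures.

[A]_eq = 0.5651 M

Q₀ = 0.00601 vs Keq = 4.227 ⇒ Q<K, forward
Step 1:
                   M          A
  I            2.051    0.05185
  C            -1.54     0.5132
  E           0.5113     0.5651
  solve Keq expr → x = 0.5132; check Q = 4.227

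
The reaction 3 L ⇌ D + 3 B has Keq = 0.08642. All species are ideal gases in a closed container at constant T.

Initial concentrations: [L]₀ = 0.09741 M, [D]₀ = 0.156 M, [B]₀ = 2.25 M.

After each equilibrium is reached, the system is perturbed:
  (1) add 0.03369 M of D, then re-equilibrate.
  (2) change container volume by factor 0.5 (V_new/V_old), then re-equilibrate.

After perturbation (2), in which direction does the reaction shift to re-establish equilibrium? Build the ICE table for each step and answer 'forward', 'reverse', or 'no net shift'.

Q₀ = 1922 vs Keq = 0.08642 ⇒ Q>K, reverse
Step 1:
                    L           D           B
  init        0.09741       0.156        2.25
  Δ            0.4602     -0.1534     -0.4602
  eq           0.5576    0.002613        1.79
  solve Keq expr → x = -0.1534; check Q = 0.08642
Then add 0.03369 M of D.
Step 2:
                    L           D           B
  init         0.5576      0.0363        1.79
  Δ           0.09419     -0.0314    -0.09419
  eq           0.6518    0.004908       1.696
  solve Keq expr → x = -0.0314; check Q = 0.08642
Then change container volume by factor 0.5 (V_new/V_old).
Step 3:
                    L           D           B
  init          1.304    0.009815       3.391
  Δ           0.01405   -0.004684    -0.01405
  eq            1.318    0.005131       3.377
  solve Keq expr → x = -0.004684; check Q = 0.08642

Direction: reverse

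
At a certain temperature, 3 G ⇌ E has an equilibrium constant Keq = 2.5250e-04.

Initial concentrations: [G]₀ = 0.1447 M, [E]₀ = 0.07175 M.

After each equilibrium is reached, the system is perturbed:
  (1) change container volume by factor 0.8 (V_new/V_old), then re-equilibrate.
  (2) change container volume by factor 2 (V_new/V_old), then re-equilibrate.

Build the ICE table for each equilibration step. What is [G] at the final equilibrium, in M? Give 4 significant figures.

[G]_eq = 0.225 M

Q₀ = 23.68 vs Keq = 2.5250e-04 ⇒ Q>K, reverse
Step 1:
                   G          E
  init        0.1447    0.07175
  Δ           0.2152   -0.07174
  eq          0.3599 1.1772e-05
  solve Keq expr → x = -0.07174; check Q = 2.5250e-04
Then change container volume by factor 0.8 (V_new/V_old).
Step 2:
                   G          E
  init        0.4499 1.4715e-05
  Δ       -2.4821e-05 8.2736e-06
  eq          0.4499 2.2989e-05
  solve Keq expr → x = 8.2736e-06; check Q = 2.5250e-04
Then change container volume by factor 2 (V_new/V_old).
Step 3:
                   G          E
  init        0.2249 1.1494e-05
  Δ       2.5860e-05 -8.6198e-06
  eq           0.225 2.8746e-06
  solve Keq expr → x = -8.6198e-06; check Q = 2.5250e-04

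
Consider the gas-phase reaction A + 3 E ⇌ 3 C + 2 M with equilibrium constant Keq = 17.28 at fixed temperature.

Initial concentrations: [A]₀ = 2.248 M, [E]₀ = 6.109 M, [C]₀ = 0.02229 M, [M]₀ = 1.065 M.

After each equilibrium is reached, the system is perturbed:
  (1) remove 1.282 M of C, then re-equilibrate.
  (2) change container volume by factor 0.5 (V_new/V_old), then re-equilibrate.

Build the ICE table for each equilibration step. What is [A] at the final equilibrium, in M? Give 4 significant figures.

Q₀ = 2.4509e-08 vs Keq = 17.28 ⇒ Q<K, forward
Step 1:
                    A           E           C           M
  I             2.248       6.109     0.02229       1.065
  C            -1.115      -3.344       3.344       2.229
  E             1.133       2.765       3.366       3.294
  solve Keq expr → x = 1.115; check Q = 17.28
Then remove 1.282 M of C.
Step 2:
                    A           E           C           M
  I             1.133       2.765       2.084       3.294
  C           -0.1503     -0.4508      0.4508      0.3005
  E            0.9831       2.314       2.535       3.595
  solve Keq expr → x = 0.1503; check Q = 17.28
Then change container volume by factor 0.5 (V_new/V_old).
Step 3:
                    A           E           C           M
  I             1.966       4.628        5.07        7.19
  C            0.1452      0.4357     -0.4357     -0.2904
  E             2.111       5.064       4.634       6.899
  solve Keq expr → x = -0.1452; check Q = 17.28

[A]_eq = 2.111 M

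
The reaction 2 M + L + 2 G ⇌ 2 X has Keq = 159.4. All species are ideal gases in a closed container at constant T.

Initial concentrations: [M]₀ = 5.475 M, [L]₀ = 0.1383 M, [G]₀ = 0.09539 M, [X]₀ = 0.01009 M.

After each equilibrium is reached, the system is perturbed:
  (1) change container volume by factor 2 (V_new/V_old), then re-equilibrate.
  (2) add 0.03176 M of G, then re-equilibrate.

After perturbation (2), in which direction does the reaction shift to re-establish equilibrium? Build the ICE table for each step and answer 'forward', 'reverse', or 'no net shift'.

Q₀ = 0.002699 vs Keq = 159.4 ⇒ Q<K, forward
Step 1:
                   M          L          G          X
  I            5.475     0.1383    0.09539    0.01009
  C         -0.09054   -0.04527   -0.09054    0.09054
  E            5.384    0.09303   0.004853     0.1006
  solve Keq expr → x = 0.04527; check Q = 159.4
Then change container volume by factor 2 (V_new/V_old).
Step 2:
                   M          L          G          X
  I            2.692    0.04652   0.002427    0.05031
  C         0.003786   0.001893   0.003786  -0.003786
  E            2.696    0.04841   0.006213    0.04653
  solve Keq expr → x = -0.001893; check Q = 159.4
Then add 0.03176 M of G.
Step 3:
                   M          L          G          X
  I            2.696    0.04841    0.03797    0.04653
  C         -0.02643   -0.01322   -0.02643    0.02643
  E             2.67    0.03519    0.01154    0.07296
  solve Keq expr → x = 0.01322; check Q = 159.4

Direction: forward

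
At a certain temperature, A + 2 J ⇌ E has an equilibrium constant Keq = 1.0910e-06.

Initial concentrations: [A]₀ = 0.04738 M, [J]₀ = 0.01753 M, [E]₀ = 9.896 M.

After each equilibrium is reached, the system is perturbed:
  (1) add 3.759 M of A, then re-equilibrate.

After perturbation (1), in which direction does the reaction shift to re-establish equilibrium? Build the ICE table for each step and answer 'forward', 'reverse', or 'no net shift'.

Direction: forward

Q₀ = 6.7967e+05 vs Keq = 1.0910e-06 ⇒ Q>K, reverse
Step 1:
                   A          J          E
  Initial    0.04738    0.01753      9.896
  Change       9.892      19.78     -9.892
  Equil        9.939       19.8   0.004252
  solve Keq expr → x = -9.892; check Q = 1.0910e-06
Then add 3.759 M of A.
Step 2:
                   A          J          E
  Initial       13.7       19.8   0.004252
  Change   -0.001605  -0.003211   0.001605
  Equil         13.7       19.8   0.005857
  solve Keq expr → x = 0.001605; check Q = 1.0910e-06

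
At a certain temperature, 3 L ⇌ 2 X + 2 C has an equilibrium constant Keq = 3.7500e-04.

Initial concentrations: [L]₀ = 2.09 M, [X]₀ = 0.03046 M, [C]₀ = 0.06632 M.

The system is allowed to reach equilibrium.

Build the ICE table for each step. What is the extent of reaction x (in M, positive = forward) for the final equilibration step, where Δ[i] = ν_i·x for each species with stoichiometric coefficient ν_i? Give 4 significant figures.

Q₀ = 4.4700e-07 vs Keq = 3.7500e-04 ⇒ Q<K, forward
Step 1:
                    L           X           C
  I              2.09     0.03046     0.06632
  C           -0.2573      0.1715      0.1715
  E             1.833       0.202      0.2379
  solve Keq expr → x = 0.08577; check Q = 3.7500e-04

x = 0.08577 M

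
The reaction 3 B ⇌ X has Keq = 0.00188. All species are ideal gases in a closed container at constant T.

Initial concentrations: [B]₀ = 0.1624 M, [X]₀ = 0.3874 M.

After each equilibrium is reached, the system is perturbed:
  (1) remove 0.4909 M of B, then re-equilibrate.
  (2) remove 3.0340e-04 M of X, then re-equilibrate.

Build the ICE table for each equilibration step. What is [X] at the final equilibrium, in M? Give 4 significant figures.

Q₀ = 90.45 vs Keq = 0.00188 ⇒ Q>K, reverse
Step 1:
                    B           X
  init         0.1624      0.3874
  Δ             1.149     -0.3832
  eq            1.312    0.004245
  solve Keq expr → x = -0.3832; check Q = 0.00188
Then remove 0.4909 M of B.
Step 2:
                    B           X
  init          0.821    0.004245
  Δ          0.009503   -0.003168
  eq           0.8305    0.001077
  solve Keq expr → x = -0.003168; check Q = 0.00188
Then remove 3.0340e-04 M of X.
Step 3:
                    B           X
  init         0.8305  7.7339e-04
  Δ       -8.9971e-04  2.9990e-04
  eq           0.8296    0.001073
  solve Keq expr → x = 2.9990e-04; check Q = 0.00188

[X]_eq = 0.001073 M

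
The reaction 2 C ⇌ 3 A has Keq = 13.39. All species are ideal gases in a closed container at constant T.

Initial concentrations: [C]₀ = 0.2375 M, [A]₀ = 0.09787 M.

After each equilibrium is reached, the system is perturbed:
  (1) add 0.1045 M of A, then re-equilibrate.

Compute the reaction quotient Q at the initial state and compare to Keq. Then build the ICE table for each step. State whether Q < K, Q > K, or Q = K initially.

Q₀ = 0.01662 vs Keq = 13.39 ⇒ Q<K, forward
Step 1:
                   C          A
  Initial     0.2375    0.09787
  Change     -0.1775     0.2662
  Equil      0.06003     0.3641
  solve Keq expr → x = 0.08873; check Q = 13.39
Then add 0.1045 M of A.
Step 2:
                   C          A
  Initial    0.06003     0.4686
  Change     0.01953    -0.0293
  Equil      0.07956     0.4393
  solve Keq expr → x = -0.009765; check Q = 13.39

Q₀ = 0.01662; Q < K (proceeds forward)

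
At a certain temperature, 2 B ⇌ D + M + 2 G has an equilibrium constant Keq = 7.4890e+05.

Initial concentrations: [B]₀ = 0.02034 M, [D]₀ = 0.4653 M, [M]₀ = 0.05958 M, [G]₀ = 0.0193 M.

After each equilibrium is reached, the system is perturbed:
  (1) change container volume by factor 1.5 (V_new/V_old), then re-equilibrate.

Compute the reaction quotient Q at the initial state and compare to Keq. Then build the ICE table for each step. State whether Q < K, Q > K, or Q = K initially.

Q₀ = 0.02496 vs Keq = 7.4890e+05 ⇒ Q<K, forward
Step 1:
                    B           D           M           G
  init        0.02034      0.4653     0.05958      0.0193
  Δ          -0.02033     0.01017     0.01017     0.02033
  eq       8.3397e-06      0.4755     0.06975     0.03963
  solve Keq expr → x = 0.01017; check Q = 7.4890e+05
Then change container volume by factor 1.5 (V_new/V_old).
Step 2:
                    B           D           M           G
  init     5.5598e-06       0.317      0.0465     0.02642
  Δ       -1.8530e-06  9.2648e-07  9.2648e-07  1.8530e-06
  eq       3.7068e-06       0.317      0.0465     0.02642
  solve Keq expr → x = 9.2648e-07; check Q = 7.4890e+05

Q₀ = 0.02496; Q < K (proceeds forward)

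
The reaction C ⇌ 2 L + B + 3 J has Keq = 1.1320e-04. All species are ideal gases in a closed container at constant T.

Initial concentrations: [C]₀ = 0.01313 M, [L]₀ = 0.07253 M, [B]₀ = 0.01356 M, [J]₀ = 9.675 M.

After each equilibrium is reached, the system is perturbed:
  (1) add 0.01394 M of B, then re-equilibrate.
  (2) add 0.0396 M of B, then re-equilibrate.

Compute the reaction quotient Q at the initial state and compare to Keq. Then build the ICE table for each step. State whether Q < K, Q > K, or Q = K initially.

Q₀ = 4.92; Q > K (proceeds reverse)

Q₀ = 4.92 vs Keq = 1.1320e-04 ⇒ Q>K, reverse
Step 1:
                   C          L          B          J
  Initial    0.01313    0.07253    0.01356      9.675
  Change     0.01356   -0.02712   -0.01356   -0.04068
  Equil      0.02669    0.04541 1.6381e-06      9.634
  solve Keq expr → x = -0.01356; check Q = 1.1320e-04
Then add 0.01394 M of B.
Step 2:
                   C          L          B          J
  Initial    0.02669    0.04541    0.01394      9.634
  Change     0.01392   -0.02785   -0.01392   -0.04177
  Equil      0.04061    0.01756 1.6884e-05      9.593
  solve Keq expr → x = -0.01392; check Q = 1.1320e-04
Then add 0.0396 M of B.
Step 3:
                   C          L          B          J
  Initial    0.04061    0.01756    0.03962      9.593
  Change    0.008556   -0.01711  -0.008556   -0.02567
  Equil      0.04917 4.5238e-04    0.03106      9.567
  solve Keq expr → x = -0.008556; check Q = 1.1320e-04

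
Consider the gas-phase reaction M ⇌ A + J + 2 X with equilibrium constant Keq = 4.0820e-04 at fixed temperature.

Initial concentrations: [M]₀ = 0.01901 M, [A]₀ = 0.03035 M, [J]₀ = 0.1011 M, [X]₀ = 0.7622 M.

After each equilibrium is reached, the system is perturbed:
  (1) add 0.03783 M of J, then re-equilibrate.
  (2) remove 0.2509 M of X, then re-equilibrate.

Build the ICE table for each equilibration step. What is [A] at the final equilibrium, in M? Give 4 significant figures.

[A]_eq = 8.8339e-04 M

Q₀ = 0.09377 vs Keq = 4.0820e-04 ⇒ Q>K, reverse
Step 1:
                   M          A          J          X
  init       0.01901    0.03035     0.1011     0.7622
  Δ          0.02978   -0.02978   -0.02978   -0.05957
  eq         0.04879 5.6572e-04    0.07132     0.7026
  solve Keq expr → x = -0.02978; check Q = 4.0820e-04
Then add 0.03783 M of J.
Step 2:
                   M          A          J          X
  init       0.04879 5.6572e-04     0.1091     0.7026
  Δ       1.9354e-04 -1.9354e-04 -1.9354e-04 -3.8709e-04
  eq         0.04899 3.7218e-04      0.109     0.7022
  solve Keq expr → x = -1.9354e-04; check Q = 4.0820e-04
Then remove 0.2509 M of X.
Step 3:
                   M          A          J          X
  init       0.04899 3.7218e-04      0.109     0.4513
  Δ       -5.1122e-04 5.1122e-04 5.1122e-04   0.001022
  eq         0.04848 8.8339e-04     0.1095     0.4524
  solve Keq expr → x = 5.1122e-04; check Q = 4.0820e-04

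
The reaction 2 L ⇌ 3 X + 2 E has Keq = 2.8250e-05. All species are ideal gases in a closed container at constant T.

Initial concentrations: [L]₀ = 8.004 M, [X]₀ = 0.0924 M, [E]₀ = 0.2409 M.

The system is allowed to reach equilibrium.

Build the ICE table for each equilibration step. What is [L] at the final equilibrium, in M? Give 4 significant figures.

Q₀ = 7.1462e-07 vs Keq = 2.8250e-05 ⇒ Q<K, forward
Step 1:
                   L          X          E
  Initial      8.004     0.0924     0.2409
  Change     -0.1026     0.1539     0.1026
  Equil        7.901     0.2463     0.3435
  solve Keq expr → x = 0.05131; check Q = 2.8250e-05

[L]_eq = 7.901 M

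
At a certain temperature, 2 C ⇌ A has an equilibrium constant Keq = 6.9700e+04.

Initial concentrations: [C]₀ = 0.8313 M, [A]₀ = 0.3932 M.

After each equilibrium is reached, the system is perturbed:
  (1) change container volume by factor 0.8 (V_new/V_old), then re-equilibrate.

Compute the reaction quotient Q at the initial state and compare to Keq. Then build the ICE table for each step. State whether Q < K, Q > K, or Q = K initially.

Q₀ = 0.569 vs Keq = 6.9700e+04 ⇒ Q<K, forward
Step 1:
                  C         A
  init       0.8313    0.3932
  Δ         -0.8279    0.4139
  eq       0.003403    0.8071
  solve Keq expr → x = 0.4139; check Q = 6.9700e+04
Then change container volume by factor 0.8 (V_new/V_old).
Step 2:
                  C         A
  init     0.004254     1.009
  Δ       -4.4866e-04 2.2433e-04
  eq       0.003805     1.009
  solve Keq expr → x = 2.2433e-04; check Q = 6.9700e+04

Q₀ = 0.569; Q < K (proceeds forward)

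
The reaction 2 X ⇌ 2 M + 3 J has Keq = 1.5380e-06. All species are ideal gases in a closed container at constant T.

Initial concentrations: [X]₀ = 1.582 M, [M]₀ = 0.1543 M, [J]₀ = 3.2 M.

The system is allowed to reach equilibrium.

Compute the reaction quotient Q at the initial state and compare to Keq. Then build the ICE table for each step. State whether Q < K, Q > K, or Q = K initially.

Q₀ = 0.3117; Q > K (proceeds reverse)

Q₀ = 0.3117 vs Keq = 1.5380e-06 ⇒ Q>K, reverse
Step 1:
                    X           M           J
  init          1.582      0.1543         3.2
  Δ            0.1539     -0.1539     -0.2308
  eq            1.736  4.2077e-04       2.969
  solve Keq expr → x = -0.07694; check Q = 1.5380e-06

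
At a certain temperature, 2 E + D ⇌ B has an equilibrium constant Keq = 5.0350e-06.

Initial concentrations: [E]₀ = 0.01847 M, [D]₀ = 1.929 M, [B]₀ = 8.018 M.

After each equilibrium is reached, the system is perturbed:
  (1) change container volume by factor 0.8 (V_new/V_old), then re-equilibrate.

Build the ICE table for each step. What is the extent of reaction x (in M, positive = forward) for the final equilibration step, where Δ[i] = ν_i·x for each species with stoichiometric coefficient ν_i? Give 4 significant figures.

Q₀ = 1.2184e+04 vs Keq = 5.0350e-06 ⇒ Q>K, reverse
Step 1:
                  E         D         B
  Initial   0.01847     1.929     8.018
  Change      16.01     8.005    -8.005
  Equil       16.03     9.934   0.01285
  solve Keq expr → x = -8.005; check Q = 5.0350e-06
Then change container volume by factor 0.8 (V_new/V_old).
Step 2:
                  E         D         B
  Initial     20.04     12.42   0.01606
  Change   -0.01795 -0.008973  0.008973
  Equil       20.02     12.41   0.02504
  solve Keq expr → x = 0.008973; check Q = 5.0350e-06

x = 0.008973 M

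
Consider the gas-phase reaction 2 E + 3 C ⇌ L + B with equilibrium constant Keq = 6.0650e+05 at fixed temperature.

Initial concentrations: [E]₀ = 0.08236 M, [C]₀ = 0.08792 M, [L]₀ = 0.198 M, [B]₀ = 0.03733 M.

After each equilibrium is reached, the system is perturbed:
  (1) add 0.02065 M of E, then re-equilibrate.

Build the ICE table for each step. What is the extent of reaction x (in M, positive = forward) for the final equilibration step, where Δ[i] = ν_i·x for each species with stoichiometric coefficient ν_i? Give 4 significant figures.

x = 0.001636 M

Q₀ = 1603 vs Keq = 6.0650e+05 ⇒ Q<K, forward
Step 1:
                   E          C          L          B
  init       0.08236    0.08792      0.198    0.03733
  Δ         -0.04273    -0.0641    0.02137    0.02137
  eq         0.03963    0.02382     0.2194     0.0587
  solve Keq expr → x = 0.02137; check Q = 6.0650e+05
Then add 0.02065 M of E.
Step 2:
                   E          C          L          B
  init       0.06028    0.02382     0.2194     0.0587
  Δ        -0.003273  -0.004909   0.001636   0.001636
  eq         0.05701    0.01891      0.221    0.06033
  solve Keq expr → x = 0.001636; check Q = 6.0650e+05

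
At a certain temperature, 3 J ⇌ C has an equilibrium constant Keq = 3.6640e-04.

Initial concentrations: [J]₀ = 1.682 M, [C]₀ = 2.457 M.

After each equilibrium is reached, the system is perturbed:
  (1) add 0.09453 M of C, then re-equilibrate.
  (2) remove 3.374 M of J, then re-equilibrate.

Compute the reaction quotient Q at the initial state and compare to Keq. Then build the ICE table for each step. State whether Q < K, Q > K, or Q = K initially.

Q₀ = 0.5163; Q > K (proceeds reverse)

Q₀ = 0.5163 vs Keq = 3.6640e-04 ⇒ Q>K, reverse
Step 1:
                  J         C
  I           1.682     2.457
  C           6.719     -2.24
  E           8.401    0.2173
  solve Keq expr → x = -2.24; check Q = 3.6640e-04
Then add 0.09453 M of C.
Step 2:
                  J         C
  I           8.401    0.3118
  C          0.2289  -0.07629
  E            8.63    0.2355
  solve Keq expr → x = -0.07629; check Q = 3.6640e-04
Then remove 3.374 M of J.
Step 3:
                  J         C
  I           5.256    0.2355
  C          0.4972   -0.1657
  E           5.753   0.06977
  solve Keq expr → x = -0.1657; check Q = 3.6640e-04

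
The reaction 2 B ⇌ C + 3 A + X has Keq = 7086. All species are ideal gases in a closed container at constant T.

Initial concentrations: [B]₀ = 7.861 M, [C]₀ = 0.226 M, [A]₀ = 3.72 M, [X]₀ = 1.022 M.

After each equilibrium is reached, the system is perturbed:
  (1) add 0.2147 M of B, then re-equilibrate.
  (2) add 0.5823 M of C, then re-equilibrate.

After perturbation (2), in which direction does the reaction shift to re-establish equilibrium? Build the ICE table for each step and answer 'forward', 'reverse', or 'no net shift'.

Q₀ = 0.1924 vs Keq = 7086 ⇒ Q<K, forward
Step 1:
                  B         C         A         X
  init        7.861     0.226      3.72     1.022
  Δ           -5.95     2.975     8.925     2.975
  eq          1.911     3.201     12.65     3.997
  solve Keq expr → x = 2.975; check Q = 7086
Then add 0.2147 M of B.
Step 2:
                  B         C         A         X
  init        2.126     3.201     12.65     3.997
  Δ         -0.1328   0.06641    0.1992   0.06641
  eq          1.993     3.268     12.84     4.064
  solve Keq expr → x = 0.06641; check Q = 7086
Then add 0.5823 M of C.
Step 3:
                  B         C         A         X
  init        1.993      3.85     12.84     4.064
  Δ          0.1034  -0.05172   -0.1551  -0.05172
  eq          2.096     3.798     12.69     4.012
  solve Keq expr → x = -0.05172; check Q = 7086

Direction: reverse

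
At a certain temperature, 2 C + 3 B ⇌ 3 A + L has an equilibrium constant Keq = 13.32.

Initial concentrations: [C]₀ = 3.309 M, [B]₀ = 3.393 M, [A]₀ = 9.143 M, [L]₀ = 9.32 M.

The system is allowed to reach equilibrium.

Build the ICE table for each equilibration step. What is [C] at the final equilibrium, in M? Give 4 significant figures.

[C]_eq = 3.4 M

Q₀ = 16.65 vs Keq = 13.32 ⇒ Q>K, reverse
Step 1:
                  C         B         A         L
  Initial     3.309     3.393     9.143      9.32
  Change    0.09134     0.137    -0.137  -0.04567
  Equil         3.4      3.53     9.006     9.274
  solve Keq expr → x = -0.04567; check Q = 13.32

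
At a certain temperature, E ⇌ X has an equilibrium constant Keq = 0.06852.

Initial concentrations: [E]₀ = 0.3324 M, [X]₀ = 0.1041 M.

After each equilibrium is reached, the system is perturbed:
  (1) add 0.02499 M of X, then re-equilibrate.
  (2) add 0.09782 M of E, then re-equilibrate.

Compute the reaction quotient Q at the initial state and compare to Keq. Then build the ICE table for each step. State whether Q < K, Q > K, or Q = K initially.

Q₀ = 0.3132 vs Keq = 0.06852 ⇒ Q>K, reverse
Step 1:
                   E          X
  init        0.3324     0.1041
  Δ          0.07611   -0.07611
  eq          0.4085    0.02799
  solve Keq expr → x = -0.07611; check Q = 0.06852
Then add 0.02499 M of X.
Step 2:
                   E          X
  init        0.4085    0.05298
  Δ          0.02339   -0.02339
  eq          0.4319    0.02959
  solve Keq expr → x = -0.02339; check Q = 0.06852
Then add 0.09782 M of E.
Step 3:
                   E          X
  init        0.5297    0.02959
  Δ        -0.006273   0.006273
  eq          0.5234    0.03587
  solve Keq expr → x = 0.006273; check Q = 0.06852

Q₀ = 0.3132; Q > K (proceeds reverse)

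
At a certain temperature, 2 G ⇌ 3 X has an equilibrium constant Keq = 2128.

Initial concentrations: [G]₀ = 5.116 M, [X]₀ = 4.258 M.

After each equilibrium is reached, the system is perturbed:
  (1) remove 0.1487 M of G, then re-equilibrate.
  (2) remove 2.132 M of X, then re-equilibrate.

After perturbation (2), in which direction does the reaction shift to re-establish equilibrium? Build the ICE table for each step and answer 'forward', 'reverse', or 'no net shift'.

Q₀ = 2.95 vs Keq = 2128 ⇒ Q<K, forward
Step 1:
                  G         X
  Initial     5.116     4.258
  Change     -4.349     6.523
  Equil      0.7674     10.78
  solve Keq expr → x = 2.174; check Q = 2128
Then remove 0.1487 M of G.
Step 2:
                  G         X
  Initial    0.6187     10.78
  Change     0.1283   -0.1924
  Equil      0.7469     10.59
  solve Keq expr → x = -0.06413; check Q = 2128
Then remove 2.132 M of X.
Step 3:
                  G         X
  Initial    0.7469     8.457
  Change    -0.1871    0.2806
  Equil      0.5598     8.737
  solve Keq expr → x = 0.09353; check Q = 2128

Direction: forward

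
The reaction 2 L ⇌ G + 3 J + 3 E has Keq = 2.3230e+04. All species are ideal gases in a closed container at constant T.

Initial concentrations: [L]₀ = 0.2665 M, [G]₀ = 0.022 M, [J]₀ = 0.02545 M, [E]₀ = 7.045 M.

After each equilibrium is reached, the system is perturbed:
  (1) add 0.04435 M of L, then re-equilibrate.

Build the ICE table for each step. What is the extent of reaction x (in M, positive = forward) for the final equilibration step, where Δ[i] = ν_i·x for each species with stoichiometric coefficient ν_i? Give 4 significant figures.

Q₀ = 0.001785 vs Keq = 2.3230e+04 ⇒ Q<K, forward
Step 1:
                   L          G          J          E
  I           0.2665      0.022    0.02545      7.045
  C          -0.2533     0.1266     0.3799     0.3799
  E          0.01321     0.1486     0.4054      7.425
  solve Keq expr → x = 0.1266; check Q = 2.3230e+04
Then add 0.04435 M of L.
Step 2:
                   L          G          J          E
  I          0.05756     0.1486     0.4054      7.425
  C         -0.04004    0.02002    0.06006    0.06006
  E          0.01752     0.1687     0.4654      7.485
  solve Keq expr → x = 0.02002; check Q = 2.3230e+04

x = 0.02002 M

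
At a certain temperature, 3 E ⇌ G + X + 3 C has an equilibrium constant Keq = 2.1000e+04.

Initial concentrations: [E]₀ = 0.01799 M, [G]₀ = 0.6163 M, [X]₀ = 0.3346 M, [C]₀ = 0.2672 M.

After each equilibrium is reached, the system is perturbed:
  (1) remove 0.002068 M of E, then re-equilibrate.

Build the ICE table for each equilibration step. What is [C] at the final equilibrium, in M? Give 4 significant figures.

[C]_eq = 0.2772 M

Q₀ = 675.7 vs Keq = 2.1000e+04 ⇒ Q<K, forward
Step 1:
                    E           G           X           C
  I           0.01799      0.6163      0.3346      0.2672
  C          -0.01198    0.003992    0.003992     0.01198
  E          0.006015      0.6203      0.3386      0.2792
  solve Keq expr → x = 0.003992; check Q = 2.1000e+04
Then remove 0.002068 M of E.
Step 2:
                    E           G           X           C
  I          0.003947      0.6203      0.3386      0.2792
  C          0.002018 -6.7280e-04 -6.7280e-04   -0.002018
  E          0.005965      0.6196      0.3379      0.2772
  solve Keq expr → x = -6.7280e-04; check Q = 2.1000e+04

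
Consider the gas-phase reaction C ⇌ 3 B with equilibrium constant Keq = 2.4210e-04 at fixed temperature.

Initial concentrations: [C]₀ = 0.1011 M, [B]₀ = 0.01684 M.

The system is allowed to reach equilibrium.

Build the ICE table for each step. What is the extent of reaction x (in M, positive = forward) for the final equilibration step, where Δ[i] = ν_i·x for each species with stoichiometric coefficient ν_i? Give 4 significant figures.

x = 0.003938 M

Q₀ = 4.7236e-05 vs Keq = 2.4210e-04 ⇒ Q<K, forward
Step 1:
                   C          B
  init        0.1011    0.01684
  Δ        -0.003938    0.01181
  eq         0.09716    0.02865
  solve Keq expr → x = 0.003938; check Q = 2.4210e-04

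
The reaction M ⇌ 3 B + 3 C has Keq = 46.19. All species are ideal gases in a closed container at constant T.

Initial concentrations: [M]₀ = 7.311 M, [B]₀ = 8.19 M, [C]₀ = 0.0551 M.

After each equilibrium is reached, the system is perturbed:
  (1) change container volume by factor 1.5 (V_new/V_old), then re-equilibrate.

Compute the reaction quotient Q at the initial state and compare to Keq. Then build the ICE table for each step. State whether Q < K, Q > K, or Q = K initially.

Q₀ = 0.01257 vs Keq = 46.19 ⇒ Q<K, forward
Step 1:
                  M         B         C
  init        7.311      8.19    0.0551
  Δ         -0.2393     0.718     0.718
  eq          7.072     8.908    0.7731
  solve Keq expr → x = 0.2393; check Q = 46.19
Then change container volume by factor 1.5 (V_new/V_old).
Step 2:
                  M         B         C
  init        4.714     5.939    0.5154
  Δ         -0.1404    0.4211    0.4211
  eq          4.574      6.36    0.9365
  solve Keq expr → x = 0.1404; check Q = 46.19

Q₀ = 0.01257; Q < K (proceeds forward)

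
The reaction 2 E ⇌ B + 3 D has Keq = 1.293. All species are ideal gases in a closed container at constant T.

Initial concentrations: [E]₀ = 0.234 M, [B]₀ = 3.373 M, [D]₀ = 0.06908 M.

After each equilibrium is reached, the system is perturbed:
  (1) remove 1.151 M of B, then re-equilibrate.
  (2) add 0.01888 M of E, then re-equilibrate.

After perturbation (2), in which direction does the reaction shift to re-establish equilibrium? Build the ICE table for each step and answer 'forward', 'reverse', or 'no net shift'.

Q₀ = 0.02031 vs Keq = 1.293 ⇒ Q<K, forward
Step 1:
                   E          B          D
  Initial      0.234      3.373    0.06908
  Change    -0.08778    0.04389     0.1317
  Equil       0.1462      3.417     0.2008
  solve Keq expr → x = 0.04389; check Q = 1.293
Then remove 1.151 M of B.
Step 2:
                   E          B          D
  Initial     0.1462      2.266     0.2008
  Change    -0.01142   0.005709    0.01713
  Equil       0.1348      2.272     0.2179
  solve Keq expr → x = 0.005709; check Q = 1.293
Then add 0.01888 M of E.
Step 3:
                   E          B          D
  Initial     0.1537      2.272     0.2179
  Change   -0.007781    0.00389    0.01167
  Equil       0.1459      2.275     0.2296
  solve Keq expr → x = 0.00389; check Q = 1.293

Direction: forward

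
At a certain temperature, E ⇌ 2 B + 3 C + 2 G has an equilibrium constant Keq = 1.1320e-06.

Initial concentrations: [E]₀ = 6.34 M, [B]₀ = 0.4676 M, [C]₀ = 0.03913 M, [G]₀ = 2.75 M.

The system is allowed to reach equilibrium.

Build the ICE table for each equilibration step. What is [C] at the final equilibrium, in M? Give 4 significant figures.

Q₀ = 1.5626e-05 vs Keq = 1.1320e-06 ⇒ Q>K, reverse
Step 1:
                  E         B         C         G
  init         6.34    0.4676   0.03913      2.75
  Δ        0.007465  -0.01493  -0.02239  -0.01493
  eq          6.347    0.4527   0.01674     2.735
  solve Keq expr → x = -0.007465; check Q = 1.1320e-06

[C]_eq = 0.01674 M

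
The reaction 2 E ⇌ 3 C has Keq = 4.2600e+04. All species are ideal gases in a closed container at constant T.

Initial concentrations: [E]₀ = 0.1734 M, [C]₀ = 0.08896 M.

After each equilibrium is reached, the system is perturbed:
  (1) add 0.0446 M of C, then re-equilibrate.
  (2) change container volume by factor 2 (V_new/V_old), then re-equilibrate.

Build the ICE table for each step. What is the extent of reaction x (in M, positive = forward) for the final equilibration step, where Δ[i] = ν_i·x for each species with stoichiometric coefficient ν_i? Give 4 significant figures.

x = 8.6612e-05 M

Q₀ = 0.02341 vs Keq = 4.2600e+04 ⇒ Q<K, forward
Step 1:
                   E          C
  I           0.1734    0.08896
  C          -0.1724     0.2586
  E       9.9280e-04     0.3476
  solve Keq expr → x = 0.0862; check Q = 4.2600e+04
Then add 0.0446 M of C.
Step 2:
                   E          C
  I       9.9280e-04     0.3922
  C       1.9576e-04 -2.9364e-04
  E         0.001189     0.3919
  solve Keq expr → x = -9.7881e-05; check Q = 4.2600e+04
Then change container volume by factor 2 (V_new/V_old).
Step 3:
                   E          C
  I       5.9428e-04     0.1959
  C       -1.7322e-04 2.5984e-04
  E       4.2105e-04     0.1962
  solve Keq expr → x = 8.6612e-05; check Q = 4.2600e+04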